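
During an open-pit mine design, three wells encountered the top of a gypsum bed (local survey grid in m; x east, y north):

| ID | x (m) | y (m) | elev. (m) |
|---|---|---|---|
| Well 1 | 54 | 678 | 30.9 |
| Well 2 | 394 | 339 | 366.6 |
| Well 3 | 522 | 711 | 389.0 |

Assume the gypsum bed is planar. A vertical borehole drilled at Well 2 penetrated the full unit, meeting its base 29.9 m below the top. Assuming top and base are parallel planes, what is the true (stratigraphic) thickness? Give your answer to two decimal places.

Let the plane be z = a·x + b·y + c.
Well 2−Well 1: 340a − 339b = 335.7;  Well 3−Well 1: 468a + 33b = 358.1.
Solving gives a = 0.77985, b = −0.20812.
|∇z| = √(a²+b²) = 0.80714, so dip δ = arctan(0.80714) = 38.91°.
True thickness = vertical thickness × cos δ = 29.9 × cos 38.91° = 23.27 m.

23.27 m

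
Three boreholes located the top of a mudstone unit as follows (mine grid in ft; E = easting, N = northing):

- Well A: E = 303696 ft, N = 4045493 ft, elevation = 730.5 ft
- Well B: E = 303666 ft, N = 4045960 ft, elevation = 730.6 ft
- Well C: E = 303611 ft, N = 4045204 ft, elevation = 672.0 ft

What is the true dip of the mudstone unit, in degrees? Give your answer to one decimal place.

Two edge vectors: Well A→Well B = (-30, 467, 0.1), Well A→Well C = (-85, -289, -58.5).
Normal n = (Well A→Well B) × (Well A→Well C) = (-27290.6, -1763.5, 48365).
So ∂z/∂E = −n_x/n_z = 0.56426 and ∂z/∂N = −n_y/n_z = 0.03646.
Gradient magnitude |∇z| = √(a² + b²) = √(0.31839 + 0.00133) = 0.56544.
True dip = arctan(0.56544) = 29.5°, dipping toward W (azimuth ≈ 266°).

29.5°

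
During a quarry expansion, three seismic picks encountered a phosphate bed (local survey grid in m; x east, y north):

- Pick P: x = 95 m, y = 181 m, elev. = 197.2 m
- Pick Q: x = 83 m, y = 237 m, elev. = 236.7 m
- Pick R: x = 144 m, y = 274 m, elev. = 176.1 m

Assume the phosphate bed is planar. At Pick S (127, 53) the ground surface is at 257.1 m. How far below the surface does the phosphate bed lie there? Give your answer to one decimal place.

Let the plane be z = a·x + b·y + c.
Pick Q−Pick P: −12a + 56b = 39.5;  Pick R−Pick P: 49a + 93b = −21.1.
Solving gives a = −1.25780, b = 0.43583.
Then c = 197.2 − a·95 − b·181 = 237.81.
At (127, 53): z_contact = −159.74 + 23.10 + 237.81 = 101.16 m.
Depth below ground = 257.1 − 101.16 = 155.9 m.

155.9 m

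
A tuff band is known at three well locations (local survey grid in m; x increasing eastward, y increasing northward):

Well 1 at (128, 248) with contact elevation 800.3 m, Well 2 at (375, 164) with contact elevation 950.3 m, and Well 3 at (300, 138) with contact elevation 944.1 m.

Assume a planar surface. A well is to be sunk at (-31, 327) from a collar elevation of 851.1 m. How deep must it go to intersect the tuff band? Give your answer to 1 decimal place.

166.4 m

Let the plane be z = a·x + b·y + c.
Well 2−Well 1: 247a − 84b = 150;  Well 3−Well 1: 172a − 110b = 143.8.
Solving gives a = 0.34749, b = −0.76392.
Then c = 800.3 − a·128 − b·248 = 945.27.
At (-31, 327): z_contact = −10.77 − 249.80 + 945.27 = 684.70 m.
Depth below ground = 851.1 − 684.70 = 166.4 m.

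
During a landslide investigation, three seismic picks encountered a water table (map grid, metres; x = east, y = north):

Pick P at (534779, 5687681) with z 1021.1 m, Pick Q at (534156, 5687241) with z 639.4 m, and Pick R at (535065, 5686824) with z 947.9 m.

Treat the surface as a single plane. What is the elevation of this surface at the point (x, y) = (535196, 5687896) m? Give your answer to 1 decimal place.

Two edge vectors: Pick P→Pick Q = (-623, -440, -381.7), Pick P→Pick R = (286, -857, -73.2).
Normal n = (Pick P→Pick Q) × (Pick P→Pick R) = (-294908.9, -154769.8, 659751).
So ∂z/∂x = −n_x/n_z = 0.447000308 and ∂z/∂y = −n_y/n_z = 0.234588201.
Intercept c from Pick P: 1021.1 − 239046.38 − 1334262.85 = −1572288.13.
At (535196, 5687896): z = 239232.8 + 1334313.3 − 1572288.13 = 1257.9 m.

1257.9 m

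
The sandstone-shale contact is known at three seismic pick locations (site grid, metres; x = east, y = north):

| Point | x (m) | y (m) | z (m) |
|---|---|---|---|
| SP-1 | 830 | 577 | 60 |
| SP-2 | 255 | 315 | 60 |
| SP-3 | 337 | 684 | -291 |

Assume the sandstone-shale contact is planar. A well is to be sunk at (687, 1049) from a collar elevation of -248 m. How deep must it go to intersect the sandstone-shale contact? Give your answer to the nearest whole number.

261 m

Let the plane be z = a·x + b·y + c.
SP-2−SP-1: −575a − 262b = 0;  SP-3−SP-1: −493a + 107b = −351.
Solving gives a = 0.48226, b = −1.05839.
Then c = 60 − a·830 − b·577 = 270.42.
At (687, 1049): z_contact = 331.3 − 1110.2 + 270.42 = -508.5 m.
Depth below ground = -248 − (-508.5) = 261 m.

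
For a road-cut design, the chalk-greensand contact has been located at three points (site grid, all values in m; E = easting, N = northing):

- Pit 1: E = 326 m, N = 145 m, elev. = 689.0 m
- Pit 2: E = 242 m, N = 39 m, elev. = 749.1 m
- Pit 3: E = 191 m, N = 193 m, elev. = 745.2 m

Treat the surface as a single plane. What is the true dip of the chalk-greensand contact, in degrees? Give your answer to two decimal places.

27.31°

Two edge vectors: Pit 1→Pit 2 = (-84, -106, 60.1), Pit 1→Pit 3 = (-135, 48, 56.2).
Normal n = (Pit 1→Pit 2) × (Pit 1→Pit 3) = (-8842, -3392.7, -18342).
So ∂z/∂E = −n_x/n_z = −0.48206 and ∂z/∂N = −n_y/n_z = −0.18497.
Gradient magnitude |∇z| = √(a² + b²) = √(0.23238 + 0.03421) = 0.51633.
True dip = arctan(0.51633) = 27.31°, dipping toward ENE (azimuth ≈ 069°).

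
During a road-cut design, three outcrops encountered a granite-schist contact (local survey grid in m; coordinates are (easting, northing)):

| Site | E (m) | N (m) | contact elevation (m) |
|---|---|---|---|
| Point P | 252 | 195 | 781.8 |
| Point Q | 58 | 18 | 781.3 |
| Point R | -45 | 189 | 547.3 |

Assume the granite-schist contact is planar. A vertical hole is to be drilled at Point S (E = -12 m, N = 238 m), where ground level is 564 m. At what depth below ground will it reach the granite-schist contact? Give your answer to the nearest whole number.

Two edge vectors: Point P→Point Q = (-194, -177, -0.5), Point P→Point R = (-297, -6, -234.5).
Normal n = (Point P→Point Q) × (Point P→Point R) = (41503.5, -45344.5, -51405).
So ∂z/∂E = −n_x/n_z = 0.80738 and ∂z/∂N = −n_y/n_z = −0.88210.
Intercept c from Point P: 781.8 − 203.46 + 172.01 = 750.35.
At (-12, 238): z_contact = −9.7 − 209.9 + 750.35 = 530.7 m.
Depth below ground = 564 − 530.7 = 33 m.

33 m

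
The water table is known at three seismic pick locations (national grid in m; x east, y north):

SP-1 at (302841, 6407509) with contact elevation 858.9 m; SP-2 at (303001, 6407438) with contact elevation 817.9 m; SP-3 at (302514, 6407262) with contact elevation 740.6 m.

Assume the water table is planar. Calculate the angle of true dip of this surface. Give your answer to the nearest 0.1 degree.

27.3°

Two edge vectors: SP-1→SP-2 = (160, -71, -41), SP-1→SP-3 = (-327, -247, -118.3).
Normal n = (SP-1→SP-2) × (SP-1→SP-3) = (-1727.7, 32335, -62737).
So ∂z/∂x = −n_x/n_z = −0.02754 and ∂z/∂y = −n_y/n_z = 0.51541.
Gradient magnitude |∇z| = √(a² + b²) = √(0.00076 + 0.26564) = 0.51614.
True dip = arctan(0.51614) = 27.3°, dipping toward S (azimuth ≈ 177°).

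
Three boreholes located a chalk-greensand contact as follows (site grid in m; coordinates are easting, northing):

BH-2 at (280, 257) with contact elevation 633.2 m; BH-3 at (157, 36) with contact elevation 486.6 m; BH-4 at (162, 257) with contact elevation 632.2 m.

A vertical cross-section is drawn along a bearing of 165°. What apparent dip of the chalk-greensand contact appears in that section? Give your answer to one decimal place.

32.4°

Two edge vectors: BH-2→BH-3 = (-123, -221, -146.6), BH-2→BH-4 = (-118, 0, -1).
Normal n = (BH-2→BH-3) × (BH-2→BH-4) = (221, 17175.8, -26078).
So ∂z/∂easting = −n_x/n_z = 0.00847 and ∂z/∂northing = −n_y/n_z = 0.65863.
Unit vector along 165° is (sin 165°, cos 165°) = (0.2588, -0.9659).
Slope in that direction = a·(0.2588) + b·(-0.9659) = −0.63400.
Apparent dip = arctan|0.63400| = 32.4° (true dip is 33.4°, so apparent ≤ true as expected).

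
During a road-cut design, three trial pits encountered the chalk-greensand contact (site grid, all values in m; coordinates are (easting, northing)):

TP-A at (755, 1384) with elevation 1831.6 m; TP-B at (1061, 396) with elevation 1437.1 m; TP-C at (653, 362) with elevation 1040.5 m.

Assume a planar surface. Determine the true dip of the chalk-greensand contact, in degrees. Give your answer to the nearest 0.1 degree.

48.8°

Two edge vectors: TP-A→TP-B = (306, -988, -394.5), TP-A→TP-C = (-102, -1022, -791.1).
Normal n = (TP-A→TP-B) × (TP-A→TP-C) = (378427.8, 282315.6, -413508).
So ∂z/∂E = −n_x/n_z = 0.91516 and ∂z/∂N = −n_y/n_z = 0.68273.
Gradient magnitude |∇z| = √(a² + b²) = √(0.83753 + 0.46612) = 1.14178.
True dip = arctan(1.14178) = 48.8°, dipping toward SW (azimuth ≈ 233°).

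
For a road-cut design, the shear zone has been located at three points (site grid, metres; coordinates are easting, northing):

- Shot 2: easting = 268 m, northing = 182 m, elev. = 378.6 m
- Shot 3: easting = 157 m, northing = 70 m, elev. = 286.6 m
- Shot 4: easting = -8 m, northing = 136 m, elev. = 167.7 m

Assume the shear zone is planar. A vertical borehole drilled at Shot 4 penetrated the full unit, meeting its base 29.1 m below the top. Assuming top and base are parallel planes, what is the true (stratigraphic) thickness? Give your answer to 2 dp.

Let the plane be z = a·easting + b·northing + c.
Shot 3−Shot 2: −111a − 112b = −92;  Shot 4−Shot 2: −276a − 46b = −210.9.
Solving gives a = 0.75133, b = 0.07681.
|∇z| = √(a²+b²) = 0.75524, so dip δ = arctan(0.75524) = 37.06°.
True thickness = vertical thickness × cos δ = 29.1 × cos 37.06° = 23.22 m.

23.22 m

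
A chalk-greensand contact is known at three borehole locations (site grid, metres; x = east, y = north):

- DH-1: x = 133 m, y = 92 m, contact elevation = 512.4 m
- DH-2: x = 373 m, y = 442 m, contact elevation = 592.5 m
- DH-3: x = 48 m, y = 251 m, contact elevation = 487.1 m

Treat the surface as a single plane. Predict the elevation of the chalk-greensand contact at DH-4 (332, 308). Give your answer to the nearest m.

578 m

Two edge vectors: DH-1→DH-2 = (240, 350, 80.1), DH-1→DH-3 = (-85, 159, -25.3).
Normal n = (DH-1→DH-2) × (DH-1→DH-3) = (-21590.9, -736.5, 67910).
So ∂z/∂x = −n_x/n_z = 0.31793 and ∂z/∂y = −n_y/n_z = 0.01085.
Intercept c from DH-1: 512.4 − 42.29 − 1.00 = 469.12.
At (332, 308): z = 105.6 + 3.3 + 469.12 = 578.0 m.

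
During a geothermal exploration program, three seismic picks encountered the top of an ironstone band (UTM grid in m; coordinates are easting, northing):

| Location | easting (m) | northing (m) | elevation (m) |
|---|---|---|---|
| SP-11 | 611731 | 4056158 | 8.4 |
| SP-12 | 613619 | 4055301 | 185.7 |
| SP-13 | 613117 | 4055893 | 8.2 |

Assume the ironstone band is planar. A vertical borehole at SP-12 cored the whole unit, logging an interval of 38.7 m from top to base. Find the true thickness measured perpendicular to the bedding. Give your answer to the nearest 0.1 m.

Two edge vectors: SP-11→SP-12 = (1888, -857, 177.3), SP-11→SP-13 = (1386, -265, -0.2).
Normal n = (SP-11→SP-12) × (SP-11→SP-13) = (47155.9, 246115.4, 687482).
So ∂z/∂easting = −n_x/n_z = −0.06859 and ∂z/∂northing = −n_y/n_z = −0.35800.
|∇z| = √(a²+b²) = 0.36451, so dip δ = arctan(0.36451) = 20.03°.
True thickness = vertical thickness × cos δ = 38.7 × cos 20.03° = 36.4 m.

36.4 m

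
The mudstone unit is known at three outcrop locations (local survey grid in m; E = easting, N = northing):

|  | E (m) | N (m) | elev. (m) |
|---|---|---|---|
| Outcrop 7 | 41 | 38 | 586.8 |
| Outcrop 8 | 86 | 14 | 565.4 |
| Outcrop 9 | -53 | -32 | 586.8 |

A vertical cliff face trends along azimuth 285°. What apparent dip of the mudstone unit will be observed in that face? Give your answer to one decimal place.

20.0°

Two edge vectors: Outcrop 7→Outcrop 8 = (45, -24, -21.4), Outcrop 7→Outcrop 9 = (-94, -70, 0).
Normal n = (Outcrop 7→Outcrop 8) × (Outcrop 7→Outcrop 9) = (-1498, 2011.6, -5406).
So ∂z/∂E = −n_x/n_z = −0.27710 and ∂z/∂N = −n_y/n_z = 0.37211.
Unit vector along 285° is (sin 285°, cos 285°) = (-0.9659, 0.2588).
Slope in that direction = a·(-0.9659) + b·(0.2588) = 0.36397.
Apparent dip = arctan|0.36397| = 20.0° (true dip is 24.9°, so apparent ≤ true as expected).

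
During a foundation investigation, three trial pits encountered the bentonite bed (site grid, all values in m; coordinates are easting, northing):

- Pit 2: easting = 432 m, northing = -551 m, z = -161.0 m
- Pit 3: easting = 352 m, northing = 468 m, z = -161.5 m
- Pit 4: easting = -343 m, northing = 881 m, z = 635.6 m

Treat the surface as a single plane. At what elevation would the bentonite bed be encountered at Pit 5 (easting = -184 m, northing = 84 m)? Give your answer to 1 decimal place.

520.0 m

Two edge vectors: Pit 2→Pit 3 = (-80, 1019, -0.5), Pit 2→Pit 4 = (-775, 1432, 796.6).
Normal n = (Pit 2→Pit 3) × (Pit 2→Pit 4) = (812451.4, 64115.5, 675165).
So ∂z/∂easting = −n_x/n_z = −1.20334 and ∂z/∂northing = −n_y/n_z = −0.09496.
Intercept c from Pit 2: -161 + 519.84 − 52.32 = 306.52.
At (-184, 84): z = 221.4 − 8.0 + 306.52 = 520.0 m.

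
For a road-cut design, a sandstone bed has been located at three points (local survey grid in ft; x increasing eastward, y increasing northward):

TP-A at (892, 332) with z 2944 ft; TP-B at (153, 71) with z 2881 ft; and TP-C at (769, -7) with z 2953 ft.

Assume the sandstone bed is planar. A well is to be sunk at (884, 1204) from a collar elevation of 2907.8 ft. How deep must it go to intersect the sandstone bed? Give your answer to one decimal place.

22.2 ft

Two edge vectors: TP-A→TP-B = (-739, -261, -63), TP-A→TP-C = (-123, -339, 9).
Normal n = (TP-A→TP-B) × (TP-A→TP-C) = (-23706, 14400, 218418).
So ∂z/∂x = −n_x/n_z = 0.108535 and ∂z/∂y = −n_y/n_z = −0.065929.
Intercept c from TP-A: 2944 − 96.81 + 21.89 = 2869.08.
At (884, 1204): z_contact = 95.94 − 79.38 + 2869.08 = 2885.64 ft.
Depth below ground = 2907.8 − 2885.64 = 22.2 ft.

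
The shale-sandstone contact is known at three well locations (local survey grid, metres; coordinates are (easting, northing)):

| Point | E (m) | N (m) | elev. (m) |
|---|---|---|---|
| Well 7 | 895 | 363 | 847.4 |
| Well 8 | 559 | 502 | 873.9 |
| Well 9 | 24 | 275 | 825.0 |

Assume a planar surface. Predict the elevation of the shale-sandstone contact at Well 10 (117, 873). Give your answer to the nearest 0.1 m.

Let the plane be z = a·E + b·N + c.
Well 8−Well 7: −336a + 139b = 26.5;  Well 9−Well 7: −871a − 88b = −22.4.
Solving gives a = 0.00519, b = 0.20319.
Then c = 847.4 − a·895 − b·363 = 769.00.
At (117, 873): z = 0.6 + 177.4 + 769.00 = 947.0 m.

947.0 m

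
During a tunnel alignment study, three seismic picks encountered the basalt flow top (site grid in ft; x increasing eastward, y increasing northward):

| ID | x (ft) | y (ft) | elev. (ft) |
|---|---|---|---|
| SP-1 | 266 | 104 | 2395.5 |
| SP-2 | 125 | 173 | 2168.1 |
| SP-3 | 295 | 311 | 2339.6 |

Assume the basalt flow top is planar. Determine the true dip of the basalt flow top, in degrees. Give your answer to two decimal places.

55.62°

Two edge vectors: SP-1→SP-2 = (-141, 69, -227.4), SP-1→SP-3 = (29, 207, -55.9).
Normal n = (SP-1→SP-2) × (SP-1→SP-3) = (43214.7, -14476.5, -31188).
So ∂z/∂x = −n_x/n_z = 1.38562 and ∂z/∂y = −n_y/n_z = −0.46417.
Gradient magnitude |∇z| = √(a² + b²) = √(1.91994 + 0.21545) = 1.46130.
True dip = arctan(1.46130) = 55.62°, dipping toward WNW (azimuth ≈ 289°).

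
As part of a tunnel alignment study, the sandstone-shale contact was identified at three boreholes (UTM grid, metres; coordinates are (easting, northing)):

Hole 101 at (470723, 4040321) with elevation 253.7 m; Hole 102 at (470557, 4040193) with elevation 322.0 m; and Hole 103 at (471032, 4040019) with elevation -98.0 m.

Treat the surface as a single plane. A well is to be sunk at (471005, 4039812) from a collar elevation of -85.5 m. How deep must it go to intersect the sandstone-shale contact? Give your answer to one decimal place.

78.8 m

Two edge vectors: Hole 101→Hole 102 = (-166, -128, 68.3), Hole 101→Hole 103 = (309, -302, -351.7).
Normal n = (Hole 101→Hole 102) × (Hole 101→Hole 103) = (65644.2, -37277.5, 89684).
So ∂z/∂E = −n_x/n_z = −0.731949958 and ∂z/∂N = −n_y/n_z = 0.415653851.
Intercept c from Hole 101: 253.7 + 344545.68 − 1679374.98 = −1334575.60.
At (471005, 4039812): z_contact = −344752.09 + 1679163.42 − 1334575.60 = -164.28 m.
Depth below ground = -85.5 − (-164.28) = 78.8 m.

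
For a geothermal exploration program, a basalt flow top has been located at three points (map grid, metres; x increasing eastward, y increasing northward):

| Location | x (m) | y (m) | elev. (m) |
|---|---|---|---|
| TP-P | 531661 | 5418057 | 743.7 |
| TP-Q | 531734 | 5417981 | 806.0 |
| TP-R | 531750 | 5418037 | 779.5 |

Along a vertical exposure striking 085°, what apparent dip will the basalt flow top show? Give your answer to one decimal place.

12.9°

Let the plane be z = a·x + b·y + c.
TP-Q−TP-P: 73a − 76b = 62.3;  TP-R−TP-P: 89a − 20b = 35.8.
Solving gives a = 0.27805, b = −0.55266.
Unit vector along 085° is (sin 85°, cos 85°) = (0.9962, 0.0872).
Slope in that direction = a·(0.9962) + b·(0.0872) = 0.22883.
Apparent dip = arctan|0.22883| = 12.9° (true dip is 31.7°, so apparent ≤ true as expected).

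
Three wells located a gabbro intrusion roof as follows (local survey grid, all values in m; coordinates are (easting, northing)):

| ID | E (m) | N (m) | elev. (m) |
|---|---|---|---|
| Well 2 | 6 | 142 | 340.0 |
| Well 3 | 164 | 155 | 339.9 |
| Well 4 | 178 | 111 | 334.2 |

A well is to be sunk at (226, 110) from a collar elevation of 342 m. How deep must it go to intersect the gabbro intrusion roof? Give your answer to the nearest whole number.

Two edge vectors: Well 2→Well 3 = (158, 13, -0.1), Well 2→Well 4 = (172, -31, -5.8).
Normal n = (Well 2→Well 3) × (Well 2→Well 4) = (-78.5, 899.2, -7134).
So ∂z/∂E = −n_x/n_z = −0.01100 and ∂z/∂N = −n_y/n_z = 0.12604.
Intercept c from Well 2: 340 + 0.07 − 17.90 = 322.17.
At (226, 110): z_contact = −2.5 + 13.9 + 322.17 = 333.5 m.
Depth below ground = 342 − 333.5 = 8 m.

8 m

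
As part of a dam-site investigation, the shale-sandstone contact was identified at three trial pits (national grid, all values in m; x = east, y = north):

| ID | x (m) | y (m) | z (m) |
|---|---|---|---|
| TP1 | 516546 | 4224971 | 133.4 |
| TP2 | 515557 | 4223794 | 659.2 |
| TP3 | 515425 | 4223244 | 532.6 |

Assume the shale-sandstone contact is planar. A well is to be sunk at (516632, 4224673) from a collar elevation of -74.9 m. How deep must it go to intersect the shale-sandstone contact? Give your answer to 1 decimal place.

Let the plane be z = a·x + b·y + c.
TP2−TP1: −989a − 1177b = 525.8;  TP3−TP1: −1121a − 1727b = 399.2.
Solving gives a = −1.127673668, b = 0.500823499.
Then c = 133.4 − a·516546 − b·4224971 = −1533336.03.
At (516632, 4224673): z_contact = −582592.30 + 2115815.51 − 1533336.03 = -112.83 m.
Depth below ground = -74.9 − (-112.83) = 37.9 m.

37.9 m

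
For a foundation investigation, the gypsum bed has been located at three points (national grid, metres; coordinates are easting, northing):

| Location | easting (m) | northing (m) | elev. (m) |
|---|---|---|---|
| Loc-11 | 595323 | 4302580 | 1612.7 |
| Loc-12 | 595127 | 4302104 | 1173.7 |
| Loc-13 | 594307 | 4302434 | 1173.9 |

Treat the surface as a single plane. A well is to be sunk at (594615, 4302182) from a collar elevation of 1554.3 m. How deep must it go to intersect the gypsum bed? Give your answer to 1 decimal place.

481.8 m

Two edge vectors: Loc-11→Loc-12 = (-196, -476, -439), Loc-11→Loc-13 = (-1016, -146, -438.8).
Normal n = (Loc-11→Loc-12) × (Loc-11→Loc-13) = (144774.8, 360019.2, -455000).
So ∂z/∂easting = −n_x/n_z = 0.318186374 and ∂z/∂northing = −n_y/n_z = 0.791250989.
Intercept c from Loc-11: 1612.7 − 189423.67 − 3404420.68 = −3592231.65.
At (594615, 4302182): z_contact = 189198.39 + 3404105.76 − 3592231.65 = 1072.51 m.
Depth below ground = 1554.3 − 1072.51 = 481.8 m.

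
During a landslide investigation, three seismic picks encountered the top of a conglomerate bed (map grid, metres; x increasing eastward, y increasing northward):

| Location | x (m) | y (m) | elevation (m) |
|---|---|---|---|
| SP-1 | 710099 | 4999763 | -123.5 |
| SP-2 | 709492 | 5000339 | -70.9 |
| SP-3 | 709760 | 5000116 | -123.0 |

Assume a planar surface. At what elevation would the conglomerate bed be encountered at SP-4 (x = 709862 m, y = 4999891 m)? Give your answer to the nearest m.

Two edge vectors: SP-1→SP-2 = (-607, 576, 52.6), SP-1→SP-3 = (-339, 353, 0.5).
Normal n = (SP-1→SP-2) × (SP-1→SP-3) = (-18279.8, -17527.9, -19007).
So ∂z/∂x = −n_x/n_z = −0.96174041 and ∂z/∂y = −n_y/n_z = −0.92218130.
Intercept c from SP-1: -123.5 + 682930.90 + 4610687.95 = 5293495.36.
At (709862, 4999891): z = −682703.0 − 4610806.0 + 5293495.36 = -13.6 m.

-14 m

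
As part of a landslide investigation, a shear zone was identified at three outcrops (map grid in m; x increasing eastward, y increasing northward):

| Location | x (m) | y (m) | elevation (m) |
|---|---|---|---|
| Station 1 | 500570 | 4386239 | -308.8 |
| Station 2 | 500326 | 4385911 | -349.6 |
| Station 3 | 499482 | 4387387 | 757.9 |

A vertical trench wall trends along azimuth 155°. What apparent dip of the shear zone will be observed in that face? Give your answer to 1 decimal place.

Let the plane be z = a·x + b·y + c.
Station 2−Station 1: −244a − 328b = −40.8;  Station 3−Station 1: −1088a + 1148b = 1066.7.
Solving gives a = −0.47575, b = 0.47830.
Unit vector along 155° is (sin 155°, cos 155°) = (0.4226, -0.9063).
Slope in that direction = a·(0.4226) + b·(-0.9063) = −0.63455.
Apparent dip = arctan|0.63455| = 32.4° (true dip is 34.0°, so apparent ≤ true as expected).

32.4°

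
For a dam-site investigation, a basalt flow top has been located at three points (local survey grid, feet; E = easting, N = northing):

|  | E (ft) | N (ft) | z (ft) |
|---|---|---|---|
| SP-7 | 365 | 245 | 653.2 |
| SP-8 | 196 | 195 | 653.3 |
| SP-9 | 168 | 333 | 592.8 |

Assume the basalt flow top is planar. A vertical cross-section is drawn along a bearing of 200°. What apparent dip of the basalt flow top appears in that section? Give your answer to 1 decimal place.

Two edge vectors: SP-7→SP-8 = (-169, -50, 0.1), SP-7→SP-9 = (-197, 88, -60.4).
Normal n = (SP-7→SP-8) × (SP-7→SP-9) = (3011.2, -10227.3, -24722).
So ∂z/∂E = −n_x/n_z = 0.12180 and ∂z/∂N = −n_y/n_z = −0.41369.
Unit vector along 200° is (sin 200°, cos 200°) = (-0.3420, -0.9397).
Slope in that direction = a·(-0.3420) + b·(-0.9397) = 0.34708.
Apparent dip = arctan|0.34708| = 19.1° (true dip is 23.3°, so apparent ≤ true as expected).

19.1°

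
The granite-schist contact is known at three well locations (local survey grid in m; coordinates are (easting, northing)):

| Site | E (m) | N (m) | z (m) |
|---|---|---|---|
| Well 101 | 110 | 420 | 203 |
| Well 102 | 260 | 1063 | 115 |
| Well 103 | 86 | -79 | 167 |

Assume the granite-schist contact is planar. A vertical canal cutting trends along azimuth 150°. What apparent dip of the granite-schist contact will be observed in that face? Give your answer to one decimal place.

34.0°

Let the plane be z = a·E + b·N + c.
Well 102−Well 101: 150a + 643b = −88;  Well 103−Well 101: −24a − 499b = −36.
Solving gives a = −1.12861, b = 0.12643.
Unit vector along 150° is (sin 150°, cos 150°) = (0.5000, -0.8660).
Slope in that direction = a·(0.5000) + b·(-0.8660) = −0.67380.
Apparent dip = arctan|0.67380| = 34.0° (true dip is 48.6°, so apparent ≤ true as expected).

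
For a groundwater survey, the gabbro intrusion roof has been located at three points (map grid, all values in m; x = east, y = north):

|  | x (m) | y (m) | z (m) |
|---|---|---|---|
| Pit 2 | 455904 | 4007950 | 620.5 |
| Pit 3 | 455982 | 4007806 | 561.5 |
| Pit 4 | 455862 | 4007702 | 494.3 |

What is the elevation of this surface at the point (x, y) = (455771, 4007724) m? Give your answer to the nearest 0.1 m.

492.3 m

Let the plane be z = a·x + b·y + c.
Pit 3−Pit 2: 78a − 144b = −59;  Pit 4−Pit 2: −42a − 248b = −126.2.
Solving gives a = 0.139445495, b = 0.485255198.
Then c = 620.5 − a·455904 − b·4007950 = −2007831.83.
At (455771, 4007724): z = 63555.2 + 1944768.9 − 2007831.83 = 492.3 m.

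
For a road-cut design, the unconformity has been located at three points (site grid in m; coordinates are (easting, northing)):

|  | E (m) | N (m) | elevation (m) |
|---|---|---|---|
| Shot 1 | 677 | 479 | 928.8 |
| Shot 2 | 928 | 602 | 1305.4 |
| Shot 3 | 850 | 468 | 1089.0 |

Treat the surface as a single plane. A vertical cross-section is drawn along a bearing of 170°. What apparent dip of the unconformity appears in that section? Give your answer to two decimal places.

40.35°

Let the plane be z = a·E + b·N + c.
Shot 2−Shot 1: 251a + 123b = 376.6;  Shot 3−Shot 1: 173a − 11b = 160.2.
Solving gives a = 0.99198, b = 1.03750.
Unit vector along 170° is (sin 170°, cos 170°) = (0.1736, -0.9848).
Slope in that direction = a·(0.1736) + b·(-0.9848) = −0.84949.
Apparent dip = arctan|0.84949| = 40.35° (true dip is 55.1°, so apparent ≤ true as expected).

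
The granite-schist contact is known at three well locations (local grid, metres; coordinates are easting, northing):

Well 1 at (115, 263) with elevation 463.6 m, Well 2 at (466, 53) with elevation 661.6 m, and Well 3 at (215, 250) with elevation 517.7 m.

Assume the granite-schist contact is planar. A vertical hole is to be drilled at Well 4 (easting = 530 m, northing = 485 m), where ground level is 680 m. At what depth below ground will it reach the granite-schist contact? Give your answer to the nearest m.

5 m

Two edge vectors: Well 1→Well 2 = (351, -210, 198), Well 1→Well 3 = (100, -13, 54.1).
Normal n = (Well 1→Well 2) × (Well 1→Well 3) = (-8787, 810.9, 16437).
So ∂z/∂easting = −n_x/n_z = 0.53459 and ∂z/∂northing = −n_y/n_z = −0.04933.
Intercept c from Well 1: 463.6 − 61.48 + 12.97 = 415.10.
At (530, 485): z_contact = 283.3 − 23.9 + 415.10 = 674.5 m.
Depth below ground = 680 − 674.5 = 5 m.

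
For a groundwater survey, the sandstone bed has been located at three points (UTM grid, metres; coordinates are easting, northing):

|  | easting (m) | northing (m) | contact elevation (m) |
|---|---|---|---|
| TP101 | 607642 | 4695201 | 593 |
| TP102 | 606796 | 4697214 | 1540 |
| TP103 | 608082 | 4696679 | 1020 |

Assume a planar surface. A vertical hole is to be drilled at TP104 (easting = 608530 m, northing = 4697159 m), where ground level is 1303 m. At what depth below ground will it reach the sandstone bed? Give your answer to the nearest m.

Let the plane be z = a·easting + b·northing + c.
TP102−TP101: −846a + 2013b = 947;  TP103−TP101: 440a + 1478b = 427.
Solving gives a = −0.25285004, b = 0.36417728.
Then c = 593 − a·607642 − b·4695201 = −1555650.22.
At (608530, 4697159): z_contact = −153866.8 + 1710598.6 − 1555650.22 = 1081.5 m.
Depth below ground = 1303 − 1081.5 = 221 m.

221 m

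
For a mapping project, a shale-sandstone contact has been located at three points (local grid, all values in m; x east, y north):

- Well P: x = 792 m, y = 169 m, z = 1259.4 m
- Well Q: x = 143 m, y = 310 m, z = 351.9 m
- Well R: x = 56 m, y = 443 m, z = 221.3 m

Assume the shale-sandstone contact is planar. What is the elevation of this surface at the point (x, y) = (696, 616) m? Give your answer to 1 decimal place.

1091.7 m

Let the plane be z = a·x + b·y + c.
Well Q−Well P: −649a + 141b = −907.5;  Well R−Well P: −736a + 274b = −1038.1.
Solving gives a = 1.38127, b = −0.07842.
Then c = 1259.4 − a·792 − b·169 = 178.69.
At (696, 616): z = 961.4 − 48.3 + 178.69 = 1091.7 m.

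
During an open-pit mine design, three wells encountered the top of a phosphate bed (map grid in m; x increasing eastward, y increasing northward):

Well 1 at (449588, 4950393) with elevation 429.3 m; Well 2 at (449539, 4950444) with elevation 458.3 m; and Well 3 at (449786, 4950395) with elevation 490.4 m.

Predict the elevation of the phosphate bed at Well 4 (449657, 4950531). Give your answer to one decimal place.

568.2 m

Let the plane be z = a·x + b·y + c.
Well 2−Well 1: −49a + 51b = 29;  Well 3−Well 1: 198a + 2b = 61.1.
Solving gives a = 0.299931346, b = 0.856796783.
Then c = 429.3 − a·449588 − b·4950393 = −4375897.03.
At (449657, 4950531): z = 134866.2 + 4241599.0 − 4375897.03 = 568.2 m.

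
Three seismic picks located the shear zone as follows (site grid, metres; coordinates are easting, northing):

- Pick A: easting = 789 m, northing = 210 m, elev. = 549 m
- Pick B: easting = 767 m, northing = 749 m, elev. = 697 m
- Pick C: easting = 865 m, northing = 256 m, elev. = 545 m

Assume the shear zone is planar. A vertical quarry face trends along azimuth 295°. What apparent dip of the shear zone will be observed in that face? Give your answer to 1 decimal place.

17.0°

Let the plane be z = a·easting + b·northing + c.
Pick B−Pick A: −22a + 539b = 148;  Pick C−Pick A: 76a + 46b = −4.
Solving gives a = −0.21355, b = 0.26587.
Unit vector along 295° is (sin 295°, cos 295°) = (-0.9063, 0.4226).
Slope in that direction = a·(-0.9063) + b·(0.4226) = 0.30590.
Apparent dip = arctan|0.30590| = 17.0° (true dip is 18.8°, so apparent ≤ true as expected).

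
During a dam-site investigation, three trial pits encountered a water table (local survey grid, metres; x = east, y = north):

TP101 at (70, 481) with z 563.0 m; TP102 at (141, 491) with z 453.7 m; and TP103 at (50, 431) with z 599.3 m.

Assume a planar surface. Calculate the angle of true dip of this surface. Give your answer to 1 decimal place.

56.8°

Let the plane be z = a·x + b·y + c.
TP102−TP101: 71a + 10b = −109.3;  TP103−TP101: −20a − 50b = 36.3.
Solving gives a = −1.52299, b = −0.11681.
Gradient magnitude |∇z| = √(a² + b²) = √(2.31948 + 0.01364) = 1.52746.
True dip = arctan(1.52746) = 56.8°, dipping toward E (azimuth ≈ 086°).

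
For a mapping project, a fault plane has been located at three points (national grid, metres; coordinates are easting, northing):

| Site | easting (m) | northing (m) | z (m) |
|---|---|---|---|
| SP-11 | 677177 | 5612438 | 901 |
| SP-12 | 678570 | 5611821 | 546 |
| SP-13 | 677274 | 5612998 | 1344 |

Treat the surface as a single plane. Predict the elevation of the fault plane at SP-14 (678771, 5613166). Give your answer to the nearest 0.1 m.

Let the plane be z = a·easting + b·northing + c.
SP-12−SP-11: 1393a − 617b = −355;  SP-13−SP-11: 97a + 560b = 443.
Solving gives a = 0.088734881, b = 0.775701280.
Then c = 901 − a·677177 − b·5612438 = −4412763.56.
At (678771, 5613166): z = 60230.7 + 4354140.0 − 4412763.56 = 1607.2 m.

1607.2 m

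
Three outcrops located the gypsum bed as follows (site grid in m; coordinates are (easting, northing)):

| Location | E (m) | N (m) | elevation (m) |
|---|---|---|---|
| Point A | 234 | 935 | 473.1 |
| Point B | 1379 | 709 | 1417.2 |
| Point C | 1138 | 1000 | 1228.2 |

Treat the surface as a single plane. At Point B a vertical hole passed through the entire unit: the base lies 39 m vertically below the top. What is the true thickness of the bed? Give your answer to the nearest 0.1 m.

30.0 m

Let the plane be z = a·E + b·N + c.
Point B−Point A: 1145a − 226b = 944.1;  Point C−Point A: 904a + 65b = 755.1.
Solving gives a = 0.83242, b = 0.03991.
|∇z| = √(a²+b²) = 0.83337, so dip δ = arctan(0.83337) = 39.81°.
True thickness = vertical thickness × cos δ = 39 × cos 39.81° = 30.0 m.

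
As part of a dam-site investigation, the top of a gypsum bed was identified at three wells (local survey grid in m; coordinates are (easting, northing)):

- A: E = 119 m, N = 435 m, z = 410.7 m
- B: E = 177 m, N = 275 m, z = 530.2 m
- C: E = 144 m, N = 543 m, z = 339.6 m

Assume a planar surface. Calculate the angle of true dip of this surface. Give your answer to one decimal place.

Let the plane be z = a·E + b·N + c.
B−A: 58a − 160b = 119.5;  C−A: 25a + 108b = −71.1.
Solving gives a = 0.14906, b = −0.69284.
Gradient magnitude |∇z| = √(a² + b²) = √(0.02222 + 0.48003) = 0.70869.
True dip = arctan(0.70869) = 35.3°, dipping toward NNW (azimuth ≈ 348°).

35.3°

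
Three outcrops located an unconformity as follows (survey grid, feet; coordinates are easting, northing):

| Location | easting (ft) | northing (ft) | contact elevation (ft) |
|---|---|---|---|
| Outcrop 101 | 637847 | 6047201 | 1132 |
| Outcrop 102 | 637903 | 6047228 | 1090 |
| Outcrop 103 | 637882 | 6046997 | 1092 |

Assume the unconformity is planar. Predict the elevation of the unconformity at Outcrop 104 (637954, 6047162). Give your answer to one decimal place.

1046.1 ft

Let the plane be z = a·easting + b·northing + c.
Outcrop 102−Outcrop 101: 56a + 27b = −42;  Outcrop 103−Outcrop 101: 35a − 204b = −40.
Solving gives a = −0.780014553, b = 0.062252405.
Then c = 1132 − a·637847 − b·6047201 = 122209.14.
At (637954, 6047162): z = −497613.4 + 376450.4 + 122209.14 = 1046.1 ft.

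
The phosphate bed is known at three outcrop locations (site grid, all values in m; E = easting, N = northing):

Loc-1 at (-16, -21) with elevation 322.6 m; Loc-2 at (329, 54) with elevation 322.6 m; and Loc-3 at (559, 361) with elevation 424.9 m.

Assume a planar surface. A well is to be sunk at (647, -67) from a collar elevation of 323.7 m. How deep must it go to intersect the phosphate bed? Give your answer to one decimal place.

76.8 m

Let the plane be z = a·E + b·N + c.
Loc-2−Loc-1: 345a + 75b = 0;  Loc-3−Loc-1: 575a + 382b = 102.3.
Solving gives a = −0.08653, b = 0.39805.
Then c = 322.6 − a·-16 − b·-21 = 329.57.
At (647, -67): z_contact = −55.99 − 26.67 + 329.57 = 246.92 m.
Depth below ground = 323.7 − 246.92 = 76.8 m.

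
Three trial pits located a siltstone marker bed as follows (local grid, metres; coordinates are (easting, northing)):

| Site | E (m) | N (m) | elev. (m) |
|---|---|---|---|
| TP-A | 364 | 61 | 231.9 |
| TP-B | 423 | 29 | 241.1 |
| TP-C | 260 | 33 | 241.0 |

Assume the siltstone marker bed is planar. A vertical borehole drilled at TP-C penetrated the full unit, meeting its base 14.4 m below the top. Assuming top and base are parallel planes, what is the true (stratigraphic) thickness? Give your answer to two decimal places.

13.79 m

Let the plane be z = a·E + b·N + c.
TP-B−TP-A: 59a − 32b = 9.2;  TP-C−TP-A: −104a − 28b = 9.1.
Solving gives a = −0.00675, b = −0.29994.
|∇z| = √(a²+b²) = 0.30002, so dip δ = arctan(0.30002) = 16.70°.
True thickness = vertical thickness × cos δ = 14.4 × cos 16.70° = 13.79 m.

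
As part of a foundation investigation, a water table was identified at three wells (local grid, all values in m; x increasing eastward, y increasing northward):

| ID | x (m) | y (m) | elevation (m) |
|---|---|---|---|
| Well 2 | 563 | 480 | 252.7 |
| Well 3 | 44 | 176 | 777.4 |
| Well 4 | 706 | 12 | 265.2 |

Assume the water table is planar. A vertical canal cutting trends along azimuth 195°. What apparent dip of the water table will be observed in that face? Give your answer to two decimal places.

Let the plane be z = a·x + b·y + c.
Well 3−Well 2: −519a − 304b = 524.7;  Well 4−Well 2: 143a − 468b = 12.5.
Solving gives a = −0.84424, b = −0.28467.
Unit vector along 195° is (sin 195°, cos 195°) = (-0.2588, -0.9659).
Slope in that direction = a·(-0.2588) + b·(-0.9659) = 0.49348.
Apparent dip = arctan|0.49348| = 26.27° (true dip is 41.7°, so apparent ≤ true as expected).

26.27°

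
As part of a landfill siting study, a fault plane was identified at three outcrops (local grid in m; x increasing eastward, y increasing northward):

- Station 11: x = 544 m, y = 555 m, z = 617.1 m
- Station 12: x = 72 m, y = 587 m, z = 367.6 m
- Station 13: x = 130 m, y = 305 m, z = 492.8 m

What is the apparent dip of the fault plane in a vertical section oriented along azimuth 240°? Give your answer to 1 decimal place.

15.0°

Two edge vectors: Station 11→Station 12 = (-472, 32, -249.5), Station 11→Station 13 = (-414, -250, -124.3).
Normal n = (Station 11→Station 12) × (Station 11→Station 13) = (-66352.6, 44623.4, 131248).
So ∂z/∂x = −n_x/n_z = 0.50555 and ∂z/∂y = −n_y/n_z = −0.33999.
Unit vector along 240° is (sin 240°, cos 240°) = (-0.8660, -0.5000).
Slope in that direction = a·(-0.8660) + b·(-0.5000) = −0.26782.
Apparent dip = arctan|0.26782| = 15.0° (true dip is 31.4°, so apparent ≤ true as expected).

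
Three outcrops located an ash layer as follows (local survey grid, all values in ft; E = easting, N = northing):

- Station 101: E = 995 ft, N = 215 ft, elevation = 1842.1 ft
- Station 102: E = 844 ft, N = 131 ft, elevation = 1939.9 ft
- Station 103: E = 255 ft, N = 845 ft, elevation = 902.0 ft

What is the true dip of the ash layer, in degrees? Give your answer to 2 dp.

Two edge vectors: Station 101→Station 102 = (-151, -84, 97.8), Station 101→Station 103 = (-740, 630, -940.1).
Normal n = (Station 101→Station 102) × (Station 101→Station 103) = (17354.4, -214327.1, -157290).
So ∂z/∂E = −n_x/n_z = 0.11033 and ∂z/∂N = −n_y/n_z = −1.36262.
Gradient magnitude |∇z| = √(a² + b²) = √(0.01217 + 1.85674) = 1.36708.
True dip = arctan(1.36708) = 53.82°, dipping toward N (azimuth ≈ 355°).

53.82°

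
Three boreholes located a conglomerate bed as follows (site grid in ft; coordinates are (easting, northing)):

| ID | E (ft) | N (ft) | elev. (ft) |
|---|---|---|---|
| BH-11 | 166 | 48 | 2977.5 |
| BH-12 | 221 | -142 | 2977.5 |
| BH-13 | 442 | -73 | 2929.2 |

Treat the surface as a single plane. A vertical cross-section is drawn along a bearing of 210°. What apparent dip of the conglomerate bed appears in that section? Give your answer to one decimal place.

Two edge vectors: BH-11→BH-12 = (55, -190, 0), BH-11→BH-13 = (276, -121, -48.3).
Normal n = (BH-11→BH-12) × (BH-11→BH-13) = (9177, 2656.5, 45785).
So ∂z/∂E = −n_x/n_z = −0.20044 and ∂z/∂N = −n_y/n_z = −0.05802.
Unit vector along 210° is (sin 210°, cos 210°) = (-0.5000, -0.8660).
Slope in that direction = a·(-0.5000) + b·(-0.8660) = 0.15047.
Apparent dip = arctan|0.15047| = 8.6° (true dip is 11.8°, so apparent ≤ true as expected).

8.6°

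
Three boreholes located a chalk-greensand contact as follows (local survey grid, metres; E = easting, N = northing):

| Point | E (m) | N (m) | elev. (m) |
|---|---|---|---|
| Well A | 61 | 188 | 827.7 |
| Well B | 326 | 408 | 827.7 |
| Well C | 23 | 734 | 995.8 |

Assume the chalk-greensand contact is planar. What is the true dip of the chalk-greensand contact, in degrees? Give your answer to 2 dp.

20.72°

Let the plane be z = a·E + b·N + c.
Well B−Well A: 265a + 220b = 0;  Well C−Well A: −38a + 546b = 168.1.
Solving gives a = −0.24163, b = 0.29106.
Gradient magnitude |∇z| = √(a² + b²) = √(0.05839 + 0.08472) = 0.37829.
True dip = arctan(0.37829) = 20.72°, dipping toward SE (azimuth ≈ 140°).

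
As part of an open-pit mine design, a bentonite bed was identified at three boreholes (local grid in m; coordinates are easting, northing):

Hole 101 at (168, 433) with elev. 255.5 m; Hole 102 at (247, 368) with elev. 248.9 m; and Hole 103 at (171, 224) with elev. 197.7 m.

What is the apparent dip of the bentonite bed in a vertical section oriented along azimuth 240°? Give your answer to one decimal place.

Two edge vectors: Hole 101→Hole 102 = (79, -65, -6.6), Hole 101→Hole 103 = (3, -209, -57.8).
Normal n = (Hole 101→Hole 102) × (Hole 101→Hole 103) = (2377.6, 4546.4, -16316).
So ∂z/∂easting = −n_x/n_z = 0.14572 and ∂z/∂northing = −n_y/n_z = 0.27865.
Unit vector along 240° is (sin 240°, cos 240°) = (-0.8660, -0.5000).
Slope in that direction = a·(-0.8660) + b·(-0.5000) = −0.26552.
Apparent dip = arctan|0.26552| = 14.9° (true dip is 17.5°, so apparent ≤ true as expected).

14.9°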